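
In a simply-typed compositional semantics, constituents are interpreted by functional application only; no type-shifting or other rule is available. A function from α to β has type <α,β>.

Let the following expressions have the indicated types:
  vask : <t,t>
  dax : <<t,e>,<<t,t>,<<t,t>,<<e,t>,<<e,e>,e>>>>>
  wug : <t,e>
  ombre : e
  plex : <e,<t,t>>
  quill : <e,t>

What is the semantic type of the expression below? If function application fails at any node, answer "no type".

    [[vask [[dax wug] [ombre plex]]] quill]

[dax wug]: dax is <<t,e>,<<t,t>,<<t,t>,<<e,t>,<<e,e>,e>>>>>, wug is <t,e>; result <<t,t>,<<t,t>,<<e,t>,<<e,e>,e>>>>.
[ombre plex]: plex is <e,<t,t>>, ombre is e; result <t,t>.
[[dax wug] [ombre plex]]: [dax wug] is <<t,t>,<<t,t>,<<e,t>,<<e,e>,e>>>>, [ombre plex] is <t,t>; result <<t,t>,<<e,t>,<<e,e>,e>>>.
[vask [[dax wug] [ombre plex]]]: [[dax wug] [ombre plex]] is <<t,t>,<<e,t>,<<e,e>,e>>>, vask is <t,t>; result <<e,t>,<<e,e>,e>>.
[[vask [[dax wug] [ombre plex]]] quill]: [vask [[dax wug] [ombre plex]]] is <<e,t>,<<e,e>,e>>, quill is <e,t>; result <<e,e>,e>.

<<e,e>,e>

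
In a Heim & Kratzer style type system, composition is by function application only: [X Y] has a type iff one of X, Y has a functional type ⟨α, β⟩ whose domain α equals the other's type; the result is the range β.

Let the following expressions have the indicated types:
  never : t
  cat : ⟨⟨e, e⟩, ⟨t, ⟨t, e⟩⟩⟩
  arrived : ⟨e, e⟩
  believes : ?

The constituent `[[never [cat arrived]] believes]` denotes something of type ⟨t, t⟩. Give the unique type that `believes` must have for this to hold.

⟨⟨t, e⟩, ⟨t, t⟩⟩

At [[never [cat arrived]] believes] (required: ⟨t, t⟩): [never [cat arrived]] is ⟨t, e⟩, which is not a function with range ⟨t, t⟩; hence believes is the functor — type ⟨⟨t, e⟩, ⟨t, t⟩⟩.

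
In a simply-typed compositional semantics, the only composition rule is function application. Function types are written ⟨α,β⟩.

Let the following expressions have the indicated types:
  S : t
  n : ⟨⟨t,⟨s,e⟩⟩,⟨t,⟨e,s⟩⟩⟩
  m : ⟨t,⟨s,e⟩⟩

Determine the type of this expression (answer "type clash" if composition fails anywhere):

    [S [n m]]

[n m]: functor n : ⟨⟨t,⟨s,e⟩⟩,⟨t,⟨e,s⟩⟩⟩, argument m : ⟨t,⟨s,e⟩⟩; result ⟨t,⟨e,s⟩⟩.
[S [n m]]: functor [n m] : ⟨t,⟨e,s⟩⟩, argument S : t; result ⟨e,s⟩.

⟨e,s⟩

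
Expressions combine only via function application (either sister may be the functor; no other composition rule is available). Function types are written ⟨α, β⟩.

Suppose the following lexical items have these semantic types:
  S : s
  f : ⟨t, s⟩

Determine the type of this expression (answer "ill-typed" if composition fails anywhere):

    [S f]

At [S f]: neither s nor ⟨t, s⟩ can take the other as argument; the node is ill-typed.

ill-typed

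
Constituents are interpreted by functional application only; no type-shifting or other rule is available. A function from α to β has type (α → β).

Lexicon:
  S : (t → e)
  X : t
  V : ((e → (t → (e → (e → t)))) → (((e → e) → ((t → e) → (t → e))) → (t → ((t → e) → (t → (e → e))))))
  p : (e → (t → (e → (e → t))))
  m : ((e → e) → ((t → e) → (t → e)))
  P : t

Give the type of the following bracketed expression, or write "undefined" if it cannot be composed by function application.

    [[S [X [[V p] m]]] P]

[V p]: ((e → (t → (e → (e → t)))) → (((e → e) → ((t → e) → (t → e))) → (t → ((t → e) → (t → (e → e)))))) applied to (e → (t → (e → (e → t)))) yields (((e → e) → ((t → e) → (t → e))) → (t → ((t → e) → (t → (e → e))))).
[[V p] m]: (((e → e) → ((t → e) → (t → e))) → (t → ((t → e) → (t → (e → e))))) applied to ((e → e) → ((t → e) → (t → e))) yields (t → ((t → e) → (t → (e → e)))).
[X [[V p] m]]: (t → ((t → e) → (t → (e → e)))) applied to t yields ((t → e) → (t → (e → e))).
[S [X [[V p] m]]]: ((t → e) → (t → (e → e))) applied to (t → e) yields (t → (e → e)).
[[S [X [[V p] m]]] P]: (t → (e → e)) applied to t yields (e → e).

(e → e)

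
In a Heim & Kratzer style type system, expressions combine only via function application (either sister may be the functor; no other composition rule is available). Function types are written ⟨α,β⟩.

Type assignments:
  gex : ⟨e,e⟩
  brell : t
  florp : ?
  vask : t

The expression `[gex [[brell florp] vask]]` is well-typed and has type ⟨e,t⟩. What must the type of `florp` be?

[gex [[brell florp] vask]] is required to be ⟨e,t⟩. gex : ⟨e,e⟩ cannot yield ⟨e,t⟩ as functor, so [[brell florp] vask] : ⟨⟨e,e⟩,⟨e,t⟩⟩.
[[brell florp] vask] is required to be ⟨⟨e,e⟩,⟨e,t⟩⟩. vask : t cannot yield ⟨⟨e,e⟩,⟨e,t⟩⟩ as functor, so [brell florp] : ⟨t,⟨⟨e,e⟩,⟨e,t⟩⟩⟩.
[brell florp] is required to be ⟨t,⟨⟨e,e⟩,⟨e,t⟩⟩⟩. brell : t cannot yield ⟨t,⟨⟨e,e⟩,⟨e,t⟩⟩⟩ as functor, so florp : ⟨t,⟨t,⟨⟨e,e⟩,⟨e,t⟩⟩⟩⟩.

⟨t,⟨t,⟨⟨e,e⟩,⟨e,t⟩⟩⟩⟩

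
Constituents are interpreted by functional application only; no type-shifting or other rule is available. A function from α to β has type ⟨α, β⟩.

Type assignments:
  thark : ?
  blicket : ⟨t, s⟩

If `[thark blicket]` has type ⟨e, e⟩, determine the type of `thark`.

⟨⟨t, s⟩, ⟨e, e⟩⟩

At [thark blicket] (required: ⟨e, e⟩): blicket is ⟨t, s⟩, which is not a function with range ⟨e, e⟩; hence thark is the functor — type ⟨⟨t, s⟩, ⟨e, e⟩⟩.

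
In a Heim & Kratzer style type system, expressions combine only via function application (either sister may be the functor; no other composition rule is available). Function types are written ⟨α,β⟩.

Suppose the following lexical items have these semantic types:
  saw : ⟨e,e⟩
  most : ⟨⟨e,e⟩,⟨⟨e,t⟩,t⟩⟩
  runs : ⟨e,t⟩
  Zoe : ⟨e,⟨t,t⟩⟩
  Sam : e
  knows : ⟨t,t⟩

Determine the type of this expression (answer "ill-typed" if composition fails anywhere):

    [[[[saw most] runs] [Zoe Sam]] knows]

t

[saw most]: ⟨⟨e,e⟩,⟨⟨e,t⟩,t⟩⟩ applied to ⟨e,e⟩ yields ⟨⟨e,t⟩,t⟩.
[[saw most] runs]: ⟨⟨e,t⟩,t⟩ applied to ⟨e,t⟩ yields t.
[Zoe Sam]: ⟨e,⟨t,t⟩⟩ applied to e yields ⟨t,t⟩.
[[[saw most] runs] [Zoe Sam]]: ⟨t,t⟩ applied to t yields t.
[[[[saw most] runs] [Zoe Sam]] knows]: ⟨t,t⟩ applied to t yields t.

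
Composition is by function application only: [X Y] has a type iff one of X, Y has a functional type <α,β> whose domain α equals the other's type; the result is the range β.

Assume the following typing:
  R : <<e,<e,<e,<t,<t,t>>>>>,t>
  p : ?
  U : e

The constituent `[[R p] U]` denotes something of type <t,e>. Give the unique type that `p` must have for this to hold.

At [[R p] U] (required: <t,e>): U is e, which is not a function with range <t,e>; hence [R p] is the functor — type <e,<t,e>>.
At [R p] (required: <e,<t,e>>): R is <<e,<e,<e,<t,<t,t>>>>>,t>, which is not a function with range <e,<t,e>>; hence p is the functor — type <<<e,<e,<e,<t,<t,t>>>>>,t>,<e,<t,e>>>.

<<<e,<e,<e,<t,<t,t>>>>>,t>,<e,<t,e>>>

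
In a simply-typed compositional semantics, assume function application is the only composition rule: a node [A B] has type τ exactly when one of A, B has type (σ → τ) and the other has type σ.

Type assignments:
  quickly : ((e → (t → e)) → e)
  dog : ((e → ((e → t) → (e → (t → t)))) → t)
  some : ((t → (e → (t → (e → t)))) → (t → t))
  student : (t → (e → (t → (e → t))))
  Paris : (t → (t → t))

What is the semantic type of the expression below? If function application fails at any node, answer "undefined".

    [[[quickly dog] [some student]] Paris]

undefined

[quickly dog]: ((e → (t → e)) → e) and ((e → ((e → t) → (e → (t → t)))) → t) cannot combine by function application — type clash.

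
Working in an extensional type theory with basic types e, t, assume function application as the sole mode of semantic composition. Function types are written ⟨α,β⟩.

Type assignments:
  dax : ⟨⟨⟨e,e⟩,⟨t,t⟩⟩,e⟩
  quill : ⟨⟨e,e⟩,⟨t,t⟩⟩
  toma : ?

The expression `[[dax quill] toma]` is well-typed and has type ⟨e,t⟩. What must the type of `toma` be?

⟨e,⟨e,t⟩⟩

For [[dax quill] toma] to have type ⟨e,t⟩ with [dax quill] of type e, toma must be the function: toma : ⟨e,⟨e,t⟩⟩.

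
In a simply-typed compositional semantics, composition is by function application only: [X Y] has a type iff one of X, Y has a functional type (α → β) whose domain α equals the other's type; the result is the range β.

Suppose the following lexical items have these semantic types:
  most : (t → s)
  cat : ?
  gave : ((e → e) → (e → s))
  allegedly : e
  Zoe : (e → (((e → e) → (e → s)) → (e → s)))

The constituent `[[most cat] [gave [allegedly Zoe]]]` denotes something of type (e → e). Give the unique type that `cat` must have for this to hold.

[[most cat] [gave [allegedly Zoe]]] must have type (e → e). The sister [gave [allegedly Zoe]] has type (e → s); that is not a function onto (e → e), so [most cat] must be the functor, of type ((e → s) → (e → e)).
[most cat] must have type ((e → s) → (e → e)). The sister most has type (t → s); that is not a function onto ((e → s) → (e → e)), so cat must be the functor, of type ((t → s) → ((e → s) → (e → e))).

((t → s) → ((e → s) → (e → e)))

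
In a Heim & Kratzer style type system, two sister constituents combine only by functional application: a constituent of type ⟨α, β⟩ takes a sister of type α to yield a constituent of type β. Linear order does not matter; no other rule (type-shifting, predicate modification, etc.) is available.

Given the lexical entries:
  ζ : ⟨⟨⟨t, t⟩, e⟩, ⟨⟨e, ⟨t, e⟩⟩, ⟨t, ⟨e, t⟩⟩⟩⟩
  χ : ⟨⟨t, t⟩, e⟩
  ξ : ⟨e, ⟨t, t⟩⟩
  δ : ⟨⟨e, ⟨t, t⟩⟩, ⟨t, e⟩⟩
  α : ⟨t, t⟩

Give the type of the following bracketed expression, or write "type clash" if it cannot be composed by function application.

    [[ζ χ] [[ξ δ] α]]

[ζ χ]: ⟨⟨⟨t, t⟩, e⟩, ⟨⟨e, ⟨t, e⟩⟩, ⟨t, ⟨e, t⟩⟩⟩⟩ applied to ⟨⟨t, t⟩, e⟩ yields ⟨⟨e, ⟨t, e⟩⟩, ⟨t, ⟨e, t⟩⟩⟩.
[ξ δ]: ⟨⟨e, ⟨t, t⟩⟩, ⟨t, e⟩⟩ applied to ⟨e, ⟨t, t⟩⟩ yields ⟨t, e⟩.
[[ξ δ] α]: ⟨t, e⟩ with ⟨t, t⟩ — neither is a function whose domain matches the other; composition fails here.

type clash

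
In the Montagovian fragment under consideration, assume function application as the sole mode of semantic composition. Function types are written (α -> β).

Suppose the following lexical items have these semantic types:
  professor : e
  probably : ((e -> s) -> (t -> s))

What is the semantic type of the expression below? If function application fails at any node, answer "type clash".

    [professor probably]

At [professor probably]: neither e nor ((e -> s) -> (t -> s)) can take the other as argument; the node is ill-typed.

type clash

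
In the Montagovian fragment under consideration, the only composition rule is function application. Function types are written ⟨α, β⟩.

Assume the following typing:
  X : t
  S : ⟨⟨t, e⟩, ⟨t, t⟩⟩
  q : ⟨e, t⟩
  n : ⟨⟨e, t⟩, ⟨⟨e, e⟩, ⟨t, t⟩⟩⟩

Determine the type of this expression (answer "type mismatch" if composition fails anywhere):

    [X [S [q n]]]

[q n] — n of type ⟨⟨e, t⟩, ⟨⟨e, e⟩, ⟨t, t⟩⟩⟩ combines with q of type ⟨e, t⟩: type ⟨⟨e, e⟩, ⟨t, t⟩⟩.
[S [q n]]: ⟨⟨t, e⟩, ⟨t, t⟩⟩ with ⟨⟨e, e⟩, ⟨t, t⟩⟩ — neither is a function whose domain matches the other; composition fails here.

type mismatch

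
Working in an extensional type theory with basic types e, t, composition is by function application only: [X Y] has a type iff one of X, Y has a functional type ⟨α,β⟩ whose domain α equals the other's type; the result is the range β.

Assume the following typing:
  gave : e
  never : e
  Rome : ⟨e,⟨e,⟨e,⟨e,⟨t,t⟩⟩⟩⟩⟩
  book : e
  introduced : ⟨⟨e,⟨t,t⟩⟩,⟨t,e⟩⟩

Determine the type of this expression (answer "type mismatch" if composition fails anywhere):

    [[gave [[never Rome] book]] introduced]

⟨t,e⟩

At [never Rome], Rome : ⟨e,⟨e,⟨e,⟨e,⟨t,t⟩⟩⟩⟩⟩ takes never : e, giving ⟨e,⟨e,⟨e,⟨t,t⟩⟩⟩⟩.
At [[never Rome] book], [never Rome] : ⟨e,⟨e,⟨e,⟨t,t⟩⟩⟩⟩ takes book : e, giving ⟨e,⟨e,⟨t,t⟩⟩⟩.
At [gave [[never Rome] book]], [[never Rome] book] : ⟨e,⟨e,⟨t,t⟩⟩⟩ takes gave : e, giving ⟨e,⟨t,t⟩⟩.
At [[gave [[never Rome] book]] introduced], introduced : ⟨⟨e,⟨t,t⟩⟩,⟨t,e⟩⟩ takes [gave [[never Rome] book]] : ⟨e,⟨t,t⟩⟩, giving ⟨t,e⟩.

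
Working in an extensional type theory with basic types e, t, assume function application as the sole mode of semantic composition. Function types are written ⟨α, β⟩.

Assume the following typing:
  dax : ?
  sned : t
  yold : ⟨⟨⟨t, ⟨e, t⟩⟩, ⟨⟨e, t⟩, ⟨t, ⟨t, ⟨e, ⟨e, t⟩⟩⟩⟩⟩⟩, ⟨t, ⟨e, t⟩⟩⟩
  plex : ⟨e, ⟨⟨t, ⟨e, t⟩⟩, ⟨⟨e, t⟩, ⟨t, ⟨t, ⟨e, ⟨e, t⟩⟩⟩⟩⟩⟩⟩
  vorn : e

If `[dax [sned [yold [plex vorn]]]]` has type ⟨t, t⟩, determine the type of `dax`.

⟨⟨e, t⟩, ⟨t, t⟩⟩

[dax [sned [yold [plex vorn]]]] is required to be ⟨t, t⟩. [sned [yold [plex vorn]]] : ⟨e, t⟩ cannot yield ⟨t, t⟩ as functor, so dax : ⟨⟨e, t⟩, ⟨t, t⟩⟩.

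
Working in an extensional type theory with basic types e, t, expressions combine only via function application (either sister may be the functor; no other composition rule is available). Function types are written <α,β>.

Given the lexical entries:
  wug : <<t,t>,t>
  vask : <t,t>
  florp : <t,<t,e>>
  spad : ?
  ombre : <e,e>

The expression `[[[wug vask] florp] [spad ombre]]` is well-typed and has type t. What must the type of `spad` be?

<<e,e>,<<t,e>,t>>

At [[[wug vask] florp] [spad ombre]] (required: t): [[wug vask] florp] is <t,e>, which is not a function with range t; hence [spad ombre] is the functor — type <<t,e>,t>.
At [spad ombre] (required: <<t,e>,t>): ombre is <e,e>, which is not a function with range <<t,e>,t>; hence spad is the functor — type <<e,e>,<<t,e>,t>>.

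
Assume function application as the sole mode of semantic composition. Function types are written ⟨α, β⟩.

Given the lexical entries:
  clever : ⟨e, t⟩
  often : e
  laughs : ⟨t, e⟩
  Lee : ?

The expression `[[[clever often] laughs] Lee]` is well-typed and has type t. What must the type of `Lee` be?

At [[[clever often] laughs] Lee] (required: t): [[clever often] laughs] is e, which is not a function with range t; hence Lee is the functor — type ⟨e, t⟩.

⟨e, t⟩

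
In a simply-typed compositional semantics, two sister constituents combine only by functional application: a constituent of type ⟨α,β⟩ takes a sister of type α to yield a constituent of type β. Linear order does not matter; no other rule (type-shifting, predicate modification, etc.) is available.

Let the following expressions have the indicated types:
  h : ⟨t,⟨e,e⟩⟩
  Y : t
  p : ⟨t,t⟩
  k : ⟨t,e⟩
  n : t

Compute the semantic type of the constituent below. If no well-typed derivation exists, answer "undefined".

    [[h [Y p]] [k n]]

[Y p]: ⟨t,t⟩ applied to t yields t.
[h [Y p]]: ⟨t,⟨e,e⟩⟩ applied to t yields ⟨e,e⟩.
[k n]: ⟨t,e⟩ applied to t yields e.
[[h [Y p]] [k n]]: ⟨e,e⟩ applied to e yields e.

e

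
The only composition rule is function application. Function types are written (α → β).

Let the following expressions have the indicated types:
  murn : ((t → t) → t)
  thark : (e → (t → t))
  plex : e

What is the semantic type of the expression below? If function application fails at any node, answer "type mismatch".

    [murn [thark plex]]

t

[thark plex]: thark is (e → (t → t)), plex is e; result (t → t).
[murn [thark plex]]: murn is ((t → t) → t), [thark plex] is (t → t); result t.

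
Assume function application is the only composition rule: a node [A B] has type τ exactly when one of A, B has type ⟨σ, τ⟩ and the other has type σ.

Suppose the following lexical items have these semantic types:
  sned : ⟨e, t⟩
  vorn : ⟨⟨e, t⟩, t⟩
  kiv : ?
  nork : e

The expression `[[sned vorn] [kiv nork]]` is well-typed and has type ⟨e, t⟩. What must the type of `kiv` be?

[[sned vorn] [kiv nork]] is required to be ⟨e, t⟩. [sned vorn] : t cannot yield ⟨e, t⟩ as functor, so [kiv nork] : ⟨t, ⟨e, t⟩⟩.
[kiv nork] is required to be ⟨t, ⟨e, t⟩⟩. nork : e cannot yield ⟨t, ⟨e, t⟩⟩ as functor, so kiv : ⟨e, ⟨t, ⟨e, t⟩⟩⟩.

⟨e, ⟨t, ⟨e, t⟩⟩⟩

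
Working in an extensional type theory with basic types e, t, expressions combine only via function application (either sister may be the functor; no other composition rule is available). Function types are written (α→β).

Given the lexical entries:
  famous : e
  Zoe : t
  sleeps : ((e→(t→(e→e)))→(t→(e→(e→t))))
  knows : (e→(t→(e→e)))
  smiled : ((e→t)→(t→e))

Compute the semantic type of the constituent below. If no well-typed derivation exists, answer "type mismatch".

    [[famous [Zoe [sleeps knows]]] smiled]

[sleeps knows]: functor sleeps : ((e→(t→(e→e)))→(t→(e→(e→t)))), argument knows : (e→(t→(e→e))); result (t→(e→(e→t))).
[Zoe [sleeps knows]]: functor [sleeps knows] : (t→(e→(e→t))), argument Zoe : t; result (e→(e→t)).
[famous [Zoe [sleeps knows]]]: functor [Zoe [sleeps knows]] : (e→(e→t)), argument famous : e; result (e→t).
[[famous [Zoe [sleeps knows]]] smiled]: functor smiled : ((e→t)→(t→e)), argument [famous [Zoe [sleeps knows]]] : (e→t); result (t→e).

(t→e)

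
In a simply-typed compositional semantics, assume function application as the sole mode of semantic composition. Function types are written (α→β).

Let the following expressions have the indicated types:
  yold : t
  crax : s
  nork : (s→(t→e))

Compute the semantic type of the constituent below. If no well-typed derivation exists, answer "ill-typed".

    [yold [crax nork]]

e

[crax nork]: (s→(t→e)) applied to s yields (t→e).
[yold [crax nork]]: (t→e) applied to t yields e.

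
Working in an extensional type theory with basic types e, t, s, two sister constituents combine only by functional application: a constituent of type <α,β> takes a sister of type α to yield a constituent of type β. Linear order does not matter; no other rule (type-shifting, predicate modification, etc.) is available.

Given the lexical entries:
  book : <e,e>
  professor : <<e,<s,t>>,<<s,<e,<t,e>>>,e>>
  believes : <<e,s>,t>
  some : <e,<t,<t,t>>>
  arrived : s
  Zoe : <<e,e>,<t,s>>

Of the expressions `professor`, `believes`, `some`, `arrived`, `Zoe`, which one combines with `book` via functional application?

Zoe

professor : <<e,<s,t>>,<<s,<e,<t,e>>>,e>> — book needs e; professor needs <e,<s,t>>; neither fits.
believes : <<e,s>,t> — book needs e; believes needs <e,s>; neither fits.
some : <e,<t,<t,t>>> — book needs e; some needs e; neither fits.
arrived : s — book needs e; arrived needs nothing (atomic); neither fits.
Zoe — combines: Zoe : <<e,e>,<t,s>> takes book : <e,e> as argument, giving <t,s>.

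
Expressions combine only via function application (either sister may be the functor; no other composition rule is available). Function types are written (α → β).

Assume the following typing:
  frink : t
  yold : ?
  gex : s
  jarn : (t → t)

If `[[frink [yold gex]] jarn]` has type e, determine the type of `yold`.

At [[frink [yold gex]] jarn] (required: e): jarn is (t → t), which is not a function with range e; hence [frink [yold gex]] is the functor — type ((t → t) → e).
At [frink [yold gex]] (required: ((t → t) → e)): frink is t, which is not a function with range ((t → t) → e); hence [yold gex] is the functor — type (t → ((t → t) → e)).
At [yold gex] (required: (t → ((t → t) → e))): gex is s, which is not a function with range (t → ((t → t) → e)); hence yold is the functor — type (s → (t → ((t → t) → e))).

(s → (t → ((t → t) → e)))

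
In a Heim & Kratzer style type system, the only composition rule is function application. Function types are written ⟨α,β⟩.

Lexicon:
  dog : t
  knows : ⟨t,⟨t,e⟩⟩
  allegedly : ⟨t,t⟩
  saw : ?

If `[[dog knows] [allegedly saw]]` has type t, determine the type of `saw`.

⟨⟨t,t⟩,⟨⟨t,e⟩,t⟩⟩

[[dog knows] [allegedly saw]] is required to be t. [dog knows] : ⟨t,e⟩ cannot yield t as functor, so [allegedly saw] : ⟨⟨t,e⟩,t⟩.
[allegedly saw] is required to be ⟨⟨t,e⟩,t⟩. allegedly : ⟨t,t⟩ cannot yield ⟨⟨t,e⟩,t⟩ as functor, so saw : ⟨⟨t,t⟩,⟨⟨t,e⟩,t⟩⟩.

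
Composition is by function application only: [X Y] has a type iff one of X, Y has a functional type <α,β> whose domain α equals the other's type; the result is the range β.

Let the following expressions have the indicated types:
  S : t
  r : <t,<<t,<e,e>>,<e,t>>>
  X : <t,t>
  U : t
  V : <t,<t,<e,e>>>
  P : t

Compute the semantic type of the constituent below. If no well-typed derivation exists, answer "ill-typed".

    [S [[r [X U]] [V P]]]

ill-typed

[X U]: functor X : <t,t>, argument U : t; result t.
[r [X U]]: functor r : <t,<<t,<e,e>>,<e,t>>>, argument [X U] : t; result <<t,<e,e>>,<e,t>>.
[V P]: functor V : <t,<t,<e,e>>>, argument P : t; result <t,<e,e>>.
[[r [X U]] [V P]]: functor [r [X U]] : <<t,<e,e>>,<e,t>>, argument [V P] : <t,<e,e>>; result <e,t>.
At [S [[r [X U]] [V P]]]: neither t nor <e,t> can take the other as argument; the node is ill-typed.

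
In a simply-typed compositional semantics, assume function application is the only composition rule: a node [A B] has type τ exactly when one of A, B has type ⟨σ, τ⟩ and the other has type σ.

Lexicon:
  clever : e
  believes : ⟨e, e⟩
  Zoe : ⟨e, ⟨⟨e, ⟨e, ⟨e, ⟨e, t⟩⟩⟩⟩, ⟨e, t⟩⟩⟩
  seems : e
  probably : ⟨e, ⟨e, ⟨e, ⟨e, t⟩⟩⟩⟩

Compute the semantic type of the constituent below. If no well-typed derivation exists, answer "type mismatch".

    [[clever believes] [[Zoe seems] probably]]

[clever believes] — believes of type ⟨e, e⟩ combines with clever of type e: type e.
[Zoe seems] — Zoe of type ⟨e, ⟨⟨e, ⟨e, ⟨e, ⟨e, t⟩⟩⟩⟩, ⟨e, t⟩⟩⟩ combines with seems of type e: type ⟨⟨e, ⟨e, ⟨e, ⟨e, t⟩⟩⟩⟩, ⟨e, t⟩⟩.
[[Zoe seems] probably] — [Zoe seems] of type ⟨⟨e, ⟨e, ⟨e, ⟨e, t⟩⟩⟩⟩, ⟨e, t⟩⟩ combines with probably of type ⟨e, ⟨e, ⟨e, ⟨e, t⟩⟩⟩⟩: type ⟨e, t⟩.
[[clever believes] [[Zoe seems] probably]] — [[Zoe seems] probably] of type ⟨e, t⟩ combines with [clever believes] of type e: type t.

t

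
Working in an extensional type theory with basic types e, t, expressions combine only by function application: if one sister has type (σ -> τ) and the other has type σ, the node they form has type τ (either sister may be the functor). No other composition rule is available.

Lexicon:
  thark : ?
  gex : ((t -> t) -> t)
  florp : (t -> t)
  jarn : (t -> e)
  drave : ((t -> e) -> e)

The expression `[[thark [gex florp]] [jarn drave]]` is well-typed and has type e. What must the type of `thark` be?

For [[thark [gex florp]] [jarn drave]] to have type e with [jarn drave] of type e, [thark [gex florp]] must be the function: [thark [gex florp]] : (e -> e).
For [thark [gex florp]] to have type (e -> e) with [gex florp] of type t, thark must be the function: thark : (t -> (e -> e)).

(t -> (e -> e))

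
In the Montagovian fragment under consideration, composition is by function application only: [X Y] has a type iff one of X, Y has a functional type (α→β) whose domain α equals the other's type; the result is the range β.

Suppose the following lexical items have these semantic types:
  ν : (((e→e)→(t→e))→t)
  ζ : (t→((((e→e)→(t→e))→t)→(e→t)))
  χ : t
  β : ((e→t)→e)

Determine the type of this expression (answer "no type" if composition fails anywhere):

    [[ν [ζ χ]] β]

e

[ζ χ] — ζ of type (t→((((e→e)→(t→e))→t)→(e→t))) combines with χ of type t: type ((((e→e)→(t→e))→t)→(e→t)).
[ν [ζ χ]] — [ζ χ] of type ((((e→e)→(t→e))→t)→(e→t)) combines with ν of type (((e→e)→(t→e))→t): type (e→t).
[[ν [ζ χ]] β] — β of type ((e→t)→e) combines with [ν [ζ χ]] of type (e→t): type e.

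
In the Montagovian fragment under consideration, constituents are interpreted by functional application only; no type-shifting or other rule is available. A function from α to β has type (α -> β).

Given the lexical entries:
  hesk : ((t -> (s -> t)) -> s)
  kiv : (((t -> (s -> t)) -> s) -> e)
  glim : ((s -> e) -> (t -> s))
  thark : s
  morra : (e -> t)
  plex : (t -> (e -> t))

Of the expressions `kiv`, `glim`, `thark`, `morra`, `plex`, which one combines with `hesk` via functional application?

kiv

kiv — combines: kiv : (((t -> (s -> t)) -> s) -> e) takes hesk : ((t -> (s -> t)) -> s) as argument, giving e.
glim : ((s -> e) -> (t -> s)) — does not combine with hesk.
thark : s — does not combine with hesk.
morra : (e -> t) — does not combine with hesk.
plex : (t -> (e -> t)) — does not combine with hesk.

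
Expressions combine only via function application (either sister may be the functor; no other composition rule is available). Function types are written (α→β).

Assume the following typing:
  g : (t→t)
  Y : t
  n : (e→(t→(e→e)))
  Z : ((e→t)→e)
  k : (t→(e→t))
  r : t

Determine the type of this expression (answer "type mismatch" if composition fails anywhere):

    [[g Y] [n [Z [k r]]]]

(e→e)

[g Y] — g of type (t→t) combines with Y of type t: type t.
[k r] — k of type (t→(e→t)) combines with r of type t: type (e→t).
[Z [k r]] — Z of type ((e→t)→e) combines with [k r] of type (e→t): type e.
[n [Z [k r]]] — n of type (e→(t→(e→e))) combines with [Z [k r]] of type e: type (t→(e→e)).
[[g Y] [n [Z [k r]]]] — [n [Z [k r]]] of type (t→(e→e)) combines with [g Y] of type t: type (e→e).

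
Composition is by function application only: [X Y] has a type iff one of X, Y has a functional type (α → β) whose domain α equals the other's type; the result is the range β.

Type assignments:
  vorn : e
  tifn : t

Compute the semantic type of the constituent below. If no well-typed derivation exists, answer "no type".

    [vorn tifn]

no type

[vorn tifn]: e and t cannot combine by function application — type clash.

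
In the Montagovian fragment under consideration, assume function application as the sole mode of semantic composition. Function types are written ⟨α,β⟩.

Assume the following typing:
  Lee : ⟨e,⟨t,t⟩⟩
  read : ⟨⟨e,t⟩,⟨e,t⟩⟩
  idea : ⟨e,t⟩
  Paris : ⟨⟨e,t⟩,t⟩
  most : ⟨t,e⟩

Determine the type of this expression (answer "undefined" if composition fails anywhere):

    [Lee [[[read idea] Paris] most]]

[read idea] — read of type ⟨⟨e,t⟩,⟨e,t⟩⟩ combines with idea of type ⟨e,t⟩: type ⟨e,t⟩.
[[read idea] Paris] — Paris of type ⟨⟨e,t⟩,t⟩ combines with [read idea] of type ⟨e,t⟩: type t.
[[[read idea] Paris] most] — most of type ⟨t,e⟩ combines with [[read idea] Paris] of type t: type e.
[Lee [[[read idea] Paris] most]] — Lee of type ⟨e,⟨t,t⟩⟩ combines with [[[read idea] Paris] most] of type e: type ⟨t,t⟩.

⟨t,t⟩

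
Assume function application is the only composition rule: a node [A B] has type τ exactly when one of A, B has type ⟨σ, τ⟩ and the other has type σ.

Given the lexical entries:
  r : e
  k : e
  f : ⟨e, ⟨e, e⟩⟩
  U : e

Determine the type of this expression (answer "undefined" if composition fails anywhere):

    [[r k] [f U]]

[r k]: e and e cannot combine by function application — type clash.

undefined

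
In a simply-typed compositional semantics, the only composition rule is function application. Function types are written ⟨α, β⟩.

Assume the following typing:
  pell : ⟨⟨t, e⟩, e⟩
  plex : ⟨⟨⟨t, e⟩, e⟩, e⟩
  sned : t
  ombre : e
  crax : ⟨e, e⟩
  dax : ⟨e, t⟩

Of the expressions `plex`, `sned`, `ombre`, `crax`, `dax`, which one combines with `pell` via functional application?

plex — combines: plex : ⟨⟨⟨t, e⟩, e⟩, e⟩ takes pell : ⟨⟨t, e⟩, e⟩ as argument, giving e.
sned : t — pell needs ⟨t, e⟩; sned needs nothing (atomic); neither fits.
ombre : e — pell needs ⟨t, e⟩; ombre needs nothing (atomic); neither fits.
crax : ⟨e, e⟩ — pell needs ⟨t, e⟩; crax needs e; neither fits.
dax : ⟨e, t⟩ — pell needs ⟨t, e⟩; dax needs e; neither fits.

plex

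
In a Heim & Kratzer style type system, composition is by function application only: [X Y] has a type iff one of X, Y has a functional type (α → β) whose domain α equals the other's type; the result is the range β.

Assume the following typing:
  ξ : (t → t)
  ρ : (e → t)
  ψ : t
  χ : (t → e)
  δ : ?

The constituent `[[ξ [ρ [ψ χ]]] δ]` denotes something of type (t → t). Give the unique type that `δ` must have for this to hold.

[[ξ [ρ [ψ χ]]] δ] is required to be (t → t). [ξ [ρ [ψ χ]]] : t cannot yield (t → t) as functor, so δ : (t → (t → t)).

(t → (t → t))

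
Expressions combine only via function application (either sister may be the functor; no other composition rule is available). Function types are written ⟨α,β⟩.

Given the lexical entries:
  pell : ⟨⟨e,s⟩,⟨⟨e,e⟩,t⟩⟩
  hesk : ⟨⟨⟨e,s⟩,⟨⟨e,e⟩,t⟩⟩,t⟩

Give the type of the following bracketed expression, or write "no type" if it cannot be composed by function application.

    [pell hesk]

[pell hesk]: hesk is ⟨⟨⟨e,s⟩,⟨⟨e,e⟩,t⟩⟩,t⟩, pell is ⟨⟨e,s⟩,⟨⟨e,e⟩,t⟩⟩; result t.

t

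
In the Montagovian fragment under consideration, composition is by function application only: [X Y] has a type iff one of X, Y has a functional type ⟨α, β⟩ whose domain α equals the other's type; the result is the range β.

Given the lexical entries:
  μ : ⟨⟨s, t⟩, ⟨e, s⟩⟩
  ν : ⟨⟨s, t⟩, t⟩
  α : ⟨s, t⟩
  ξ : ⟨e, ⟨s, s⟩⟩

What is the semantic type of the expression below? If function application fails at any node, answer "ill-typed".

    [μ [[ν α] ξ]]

ill-typed

[ν α]: functor ν : ⟨⟨s, t⟩, t⟩, argument α : ⟨s, t⟩; result t.
[[ν α] ξ]: t with ⟨e, ⟨s, s⟩⟩ — neither is a function whose domain matches the other; composition fails here.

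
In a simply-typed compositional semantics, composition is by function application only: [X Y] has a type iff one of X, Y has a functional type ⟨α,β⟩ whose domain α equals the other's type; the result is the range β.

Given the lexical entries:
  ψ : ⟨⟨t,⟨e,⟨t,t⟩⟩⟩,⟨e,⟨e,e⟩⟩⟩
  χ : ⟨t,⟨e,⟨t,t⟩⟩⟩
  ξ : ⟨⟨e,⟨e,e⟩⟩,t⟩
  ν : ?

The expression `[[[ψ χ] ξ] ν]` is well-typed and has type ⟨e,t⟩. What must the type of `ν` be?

⟨t,⟨e,t⟩⟩

At [[[ψ χ] ξ] ν] (required: ⟨e,t⟩): [[ψ χ] ξ] is t, which is not a function with range ⟨e,t⟩; hence ν is the functor — type ⟨t,⟨e,t⟩⟩.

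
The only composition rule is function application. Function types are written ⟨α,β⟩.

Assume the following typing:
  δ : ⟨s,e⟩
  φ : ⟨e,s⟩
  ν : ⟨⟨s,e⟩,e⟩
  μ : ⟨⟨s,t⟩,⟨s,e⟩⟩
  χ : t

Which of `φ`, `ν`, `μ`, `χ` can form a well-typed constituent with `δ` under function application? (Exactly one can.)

ν

φ : ⟨e,s⟩ — δ needs s; φ needs e; neither fits.
ν — combines: ν : ⟨⟨s,e⟩,e⟩ takes δ : ⟨s,e⟩ as argument, giving e.
μ : ⟨⟨s,t⟩,⟨s,e⟩⟩ — δ needs s; μ needs ⟨s,t⟩; neither fits.
χ : t — δ needs s; χ needs nothing (atomic); neither fits.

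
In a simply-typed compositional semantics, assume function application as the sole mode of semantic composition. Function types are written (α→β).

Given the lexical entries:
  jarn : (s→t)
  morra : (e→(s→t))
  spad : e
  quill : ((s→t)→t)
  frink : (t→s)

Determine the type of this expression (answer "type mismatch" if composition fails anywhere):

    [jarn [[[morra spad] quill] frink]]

t

[morra spad]: functor morra : (e→(s→t)), argument spad : e; result (s→t).
[[morra spad] quill]: functor quill : ((s→t)→t), argument [morra spad] : (s→t); result t.
[[[morra spad] quill] frink]: functor frink : (t→s), argument [[morra spad] quill] : t; result s.
[jarn [[[morra spad] quill] frink]]: functor jarn : (s→t), argument [[[morra spad] quill] frink] : s; result t.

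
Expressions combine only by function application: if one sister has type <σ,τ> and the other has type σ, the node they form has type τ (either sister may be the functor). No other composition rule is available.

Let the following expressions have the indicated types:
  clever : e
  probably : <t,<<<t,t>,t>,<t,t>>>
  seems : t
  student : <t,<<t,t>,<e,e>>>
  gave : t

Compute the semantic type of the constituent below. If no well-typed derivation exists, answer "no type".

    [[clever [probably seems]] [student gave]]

no type

At [probably seems], probably : <t,<<<t,t>,t>,<t,t>>> takes seems : t, giving <<<t,t>,t>,<t,t>>.
[clever [probably seems]]: e and <<<t,t>,t>,<t,t>> cannot combine by function application — type clash.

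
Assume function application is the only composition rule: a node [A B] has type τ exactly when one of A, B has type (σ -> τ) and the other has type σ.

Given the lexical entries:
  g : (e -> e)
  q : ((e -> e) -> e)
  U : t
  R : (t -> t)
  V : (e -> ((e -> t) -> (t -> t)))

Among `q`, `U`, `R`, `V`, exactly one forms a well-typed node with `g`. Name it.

q — combines: q : ((e -> e) -> e) takes g : (e -> e) as argument, giving e.
U : t — g needs e; U needs nothing (atomic); neither fits.
R : (t -> t) — g needs e; R needs t; neither fits.
V : (e -> ((e -> t) -> (t -> t))) — g needs e; V needs e; neither fits.

q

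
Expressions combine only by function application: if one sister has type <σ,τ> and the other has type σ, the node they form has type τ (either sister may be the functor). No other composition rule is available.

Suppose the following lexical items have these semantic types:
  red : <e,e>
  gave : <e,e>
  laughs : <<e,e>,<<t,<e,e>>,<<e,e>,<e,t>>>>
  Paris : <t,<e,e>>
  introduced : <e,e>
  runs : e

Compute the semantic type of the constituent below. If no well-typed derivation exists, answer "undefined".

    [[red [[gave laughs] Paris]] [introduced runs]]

[gave laughs]: laughs is <<e,e>,<<t,<e,e>>,<<e,e>,<e,t>>>>, gave is <e,e>; result <<t,<e,e>>,<<e,e>,<e,t>>>.
[[gave laughs] Paris]: [gave laughs] is <<t,<e,e>>,<<e,e>,<e,t>>>, Paris is <t,<e,e>>; result <<e,e>,<e,t>>.
[red [[gave laughs] Paris]]: [[gave laughs] Paris] is <<e,e>,<e,t>>, red is <e,e>; result <e,t>.
[introduced runs]: introduced is <e,e>, runs is e; result e.
[[red [[gave laughs] Paris]] [introduced runs]]: [red [[gave laughs] Paris]] is <e,t>, [introduced runs] is e; result t.

t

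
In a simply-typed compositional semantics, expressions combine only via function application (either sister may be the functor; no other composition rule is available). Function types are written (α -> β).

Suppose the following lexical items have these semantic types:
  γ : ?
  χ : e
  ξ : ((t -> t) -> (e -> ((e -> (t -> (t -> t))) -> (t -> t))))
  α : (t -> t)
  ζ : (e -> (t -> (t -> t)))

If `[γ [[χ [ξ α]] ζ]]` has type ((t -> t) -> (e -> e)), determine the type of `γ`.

((t -> t) -> ((t -> t) -> (e -> e)))

For [γ [[χ [ξ α]] ζ]] to have type ((t -> t) -> (e -> e)) with [[χ [ξ α]] ζ] of type (t -> t), γ must be the function: γ : ((t -> t) -> ((t -> t) -> (e -> e))).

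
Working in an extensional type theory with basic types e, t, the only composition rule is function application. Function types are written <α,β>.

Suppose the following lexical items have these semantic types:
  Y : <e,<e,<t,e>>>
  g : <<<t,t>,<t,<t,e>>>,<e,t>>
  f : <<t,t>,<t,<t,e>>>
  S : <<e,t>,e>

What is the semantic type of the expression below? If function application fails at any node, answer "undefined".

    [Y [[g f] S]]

<e,<t,e>>

[g f]: <<<t,t>,<t,<t,e>>>,<e,t>> applied to <<t,t>,<t,<t,e>>> yields <e,t>.
[[g f] S]: <<e,t>,e> applied to <e,t> yields e.
[Y [[g f] S]]: <e,<e,<t,e>>> applied to e yields <e,<t,e>>.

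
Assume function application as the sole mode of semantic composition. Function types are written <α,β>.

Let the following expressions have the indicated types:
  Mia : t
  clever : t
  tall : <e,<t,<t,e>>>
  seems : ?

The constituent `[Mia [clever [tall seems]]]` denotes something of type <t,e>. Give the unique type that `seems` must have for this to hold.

<<e,<t,<t,e>>>,<t,<t,<t,e>>>>

At [Mia [clever [tall seems]]] (required: <t,e>): Mia is t, which is not a function with range <t,e>; hence [clever [tall seems]] is the functor — type <t,<t,e>>.
At [clever [tall seems]] (required: <t,<t,e>>): clever is t, which is not a function with range <t,<t,e>>; hence [tall seems] is the functor — type <t,<t,<t,e>>>.
At [tall seems] (required: <t,<t,<t,e>>>): tall is <e,<t,<t,e>>>, which is not a function with range <t,<t,<t,e>>>; hence seems is the functor — type <<e,<t,<t,e>>>,<t,<t,<t,e>>>>.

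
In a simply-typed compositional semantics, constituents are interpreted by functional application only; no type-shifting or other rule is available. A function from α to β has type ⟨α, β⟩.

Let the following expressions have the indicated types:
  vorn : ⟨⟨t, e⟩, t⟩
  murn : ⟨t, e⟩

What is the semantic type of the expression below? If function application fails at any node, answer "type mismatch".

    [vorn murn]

t

[vorn murn]: ⟨⟨t, e⟩, t⟩ applied to ⟨t, e⟩ yields t.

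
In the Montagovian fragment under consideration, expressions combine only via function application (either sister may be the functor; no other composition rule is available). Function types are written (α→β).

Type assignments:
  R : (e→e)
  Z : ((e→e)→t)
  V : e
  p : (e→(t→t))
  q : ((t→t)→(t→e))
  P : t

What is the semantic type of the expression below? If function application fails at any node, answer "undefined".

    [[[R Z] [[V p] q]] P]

undefined

[R Z]: functor Z : ((e→e)→t), argument R : (e→e); result t.
[V p]: functor p : (e→(t→t)), argument V : e; result (t→t).
[[V p] q]: functor q : ((t→t)→(t→e)), argument [V p] : (t→t); result (t→e).
[[R Z] [[V p] q]]: functor [[V p] q] : (t→e), argument [R Z] : t; result e.
[[[R Z] [[V p] q]] P]: e with t — neither is a function whose domain matches the other; composition fails here.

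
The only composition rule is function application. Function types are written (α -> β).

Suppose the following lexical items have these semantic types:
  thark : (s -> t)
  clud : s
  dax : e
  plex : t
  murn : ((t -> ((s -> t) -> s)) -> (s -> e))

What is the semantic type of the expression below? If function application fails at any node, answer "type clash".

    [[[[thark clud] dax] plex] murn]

[thark clud] — thark of type (s -> t) combines with clud of type s: type t.
[[thark clud] dax]: t with e — neither is a function whose domain matches the other; composition fails here.

type clash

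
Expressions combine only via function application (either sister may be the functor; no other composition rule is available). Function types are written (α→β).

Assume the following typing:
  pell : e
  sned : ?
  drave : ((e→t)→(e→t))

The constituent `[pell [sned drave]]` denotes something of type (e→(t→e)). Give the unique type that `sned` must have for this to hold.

[pell [sned drave]] must have type (e→(t→e)). The sister pell has type e; that is not a function onto (e→(t→e)), so [sned drave] must be the functor, of type (e→(e→(t→e))).
[sned drave] must have type (e→(e→(t→e))). The sister drave has type ((e→t)→(e→t)); that is not a function onto (e→(e→(t→e))), so sned must be the functor, of type (((e→t)→(e→t))→(e→(e→(t→e)))).

(((e→t)→(e→t))→(e→(e→(t→e))))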